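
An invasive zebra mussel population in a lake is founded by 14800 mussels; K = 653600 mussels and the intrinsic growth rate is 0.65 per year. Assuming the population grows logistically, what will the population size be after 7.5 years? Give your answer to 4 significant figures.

A = (K − N₀)/N₀ = (653600 − 14800)/14800 = 43.162.
N(t) = K/(1 + A·e^(−rt)) = 653600/(1 + 43.162×e^(−0.65×7.5)).
e^(−4.875) = 0.0076351; denominator = 1 + 43.162×0.0076351 = 1.3295.
N = 653600/1.3295 = 491596.

491600 mussels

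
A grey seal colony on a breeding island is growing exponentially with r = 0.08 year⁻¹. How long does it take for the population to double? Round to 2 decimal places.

Doubling time t_d = ln(2)/r = 0.6931/0.08 = 8.6643.

8.66 years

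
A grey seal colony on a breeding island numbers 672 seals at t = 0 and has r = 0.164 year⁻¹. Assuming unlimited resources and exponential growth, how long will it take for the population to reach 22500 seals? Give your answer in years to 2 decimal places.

21.41 years

Set N₀·e^(rt) = 22500: e^(0.164·t) = 22500/672 = 33.482.
0.164·t = ln(33.482) = 3.511, so t = 3.511/0.164 = 21.409.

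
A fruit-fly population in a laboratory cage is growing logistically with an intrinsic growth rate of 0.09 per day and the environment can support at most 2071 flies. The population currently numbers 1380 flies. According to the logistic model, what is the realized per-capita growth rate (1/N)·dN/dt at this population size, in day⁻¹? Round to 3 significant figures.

0.0300 per day

(1/N)·dN/dt = r(1 − N/K) = 0.09 × (1 − 1380/2071).
= 0.09 × 0.33366 = 0.030029.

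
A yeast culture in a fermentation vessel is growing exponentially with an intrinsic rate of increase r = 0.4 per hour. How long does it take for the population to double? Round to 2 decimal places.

1.73 hours

Doubling time t_d = ln(2)/r = 0.6931/0.4 = 1.7329.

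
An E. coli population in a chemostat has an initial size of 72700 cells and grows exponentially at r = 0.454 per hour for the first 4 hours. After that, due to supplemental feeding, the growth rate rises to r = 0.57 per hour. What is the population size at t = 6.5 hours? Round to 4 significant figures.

1858000 cells

Phase 1: N(4) = 72700·e^(0.454×4) = 72700·e^1.816 = 446903.
Phase 2 runs for 6.5 − 4 = 2.5 hours at r = 0.57.
N(6.5) = 446903·e^(0.57×2.5) = 446903·e^1.425 = 1.858159×10^6.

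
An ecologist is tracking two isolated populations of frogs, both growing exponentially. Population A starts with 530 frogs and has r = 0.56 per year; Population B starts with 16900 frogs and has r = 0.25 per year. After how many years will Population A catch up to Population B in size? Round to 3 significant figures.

Set 530·e^(0.56t) = 16900·e^(0.25t).
e^((0.56 − 0.25)t) = 16900/530 → e^(0.31·t) = 31.887.
0.31·t = ln(31.887) = 3.4622, so t = 3.4622/0.31 = 11.168.

11.2 years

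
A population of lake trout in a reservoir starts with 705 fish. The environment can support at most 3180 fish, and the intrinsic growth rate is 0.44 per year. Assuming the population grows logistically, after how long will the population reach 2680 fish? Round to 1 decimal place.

A = (K − N₀)/N₀ = (3180 − 705)/705 = 3.5106.
Solve 3180/(1 + 3.5106·e^(−0.44t)) = 2680: 1 + 3.5106·e^(−0.44t) = 1.1866, so e^(−0.44t) = 0.0531434.
−0.44·t = ln(0.0531434) = -2.9348, so t = 2.9348/0.44 = 6.6699.

6.7 years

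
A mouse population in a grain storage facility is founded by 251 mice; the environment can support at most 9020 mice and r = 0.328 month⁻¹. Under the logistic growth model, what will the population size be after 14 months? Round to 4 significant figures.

A = (K − N₀)/N₀ = (9020 − 251)/251 = 34.936.
N(t) = K/(1 + A·e^(−rt)) = 9020/(1 + 34.936×e^(−0.328×14)).
e^(−4.592) = 0.010133; denominator = 1 + 34.936×0.010133 = 1.354.
N = 9020/1.354 = 6661.77.

6662 mice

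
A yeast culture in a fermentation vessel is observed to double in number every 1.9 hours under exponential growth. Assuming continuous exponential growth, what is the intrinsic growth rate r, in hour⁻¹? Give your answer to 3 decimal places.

0.365 per hour

r = ln(2)/t_d = 0.6931/1.9 = 0.36481.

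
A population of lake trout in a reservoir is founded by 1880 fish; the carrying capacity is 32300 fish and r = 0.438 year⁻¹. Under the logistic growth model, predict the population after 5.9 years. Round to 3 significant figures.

A = (K − N₀)/N₀ = (32300 − 1880)/1880 = 16.181.
N(t) = K/(1 + A·e^(−rt)) = 32300/(1 + 16.181×e^(−0.438×5.9)).
e^(−2.584) = 0.075456; denominator = 1 + 16.181×0.075456 = 2.2209.
N = 32300/2.2209 = 14543.3.

14500 fish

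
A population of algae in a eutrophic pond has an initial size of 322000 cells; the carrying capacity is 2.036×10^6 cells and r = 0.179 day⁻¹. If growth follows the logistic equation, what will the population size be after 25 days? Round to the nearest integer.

A = (K − N₀)/N₀ = (2.036×10^6 − 322000)/322000 = 5.323.
N(t) = K/(1 + A·e^(−rt)) = 2.036×10^6/(1 + 5.323×e^(−0.179×25)).
e^(−4.475) = 0.01139; denominator = 1 + 5.323×0.01139 = 1.0606.
N = 2.036×10^6/1.0606 = 1.919614×10^6.

1919614 cells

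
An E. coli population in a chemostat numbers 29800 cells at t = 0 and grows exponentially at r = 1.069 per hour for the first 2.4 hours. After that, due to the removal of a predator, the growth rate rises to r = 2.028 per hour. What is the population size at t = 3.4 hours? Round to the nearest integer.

2945720 cells

Phase 1: N(2.4) = 29800·e^(1.069×2.4) = 29800·e^2.566 = 387652.
Phase 2 runs for 3.4 − 2.4 = 1 hours at r = 2.028.
N(3.4) = 387652·e^(2.028×1) = 387652·e^2.028 = 2.94572×10^6.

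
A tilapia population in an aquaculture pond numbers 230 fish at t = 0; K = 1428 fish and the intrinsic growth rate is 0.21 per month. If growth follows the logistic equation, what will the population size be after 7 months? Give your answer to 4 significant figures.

649.8 fish

A = (K − N₀)/N₀ = (1428 − 230)/230 = 5.2087.
N(t) = K/(1 + A·e^(−rt)) = 1428/(1 + 5.2087×e^(−0.21×7)).
e^(−1.47) = 0.22993; denominator = 1 + 5.2087×0.22993 = 2.1976.
N = 1428/2.1976 = 649.796.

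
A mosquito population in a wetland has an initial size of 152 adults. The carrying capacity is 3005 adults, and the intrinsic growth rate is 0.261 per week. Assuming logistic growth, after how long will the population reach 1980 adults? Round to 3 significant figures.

A = (K − N₀)/N₀ = (3005 − 152)/152 = 18.77.
Solve 3005/(1 + 18.77·e^(−0.261t)) = 1980: 1 + 18.77·e^(−0.261t) = 1.5177, so e^(−0.261t) = 0.0275804.
−0.261·t = ln(0.0275804) = -3.5907, so t = 3.5907/0.261 = 13.757.

13.8 weeks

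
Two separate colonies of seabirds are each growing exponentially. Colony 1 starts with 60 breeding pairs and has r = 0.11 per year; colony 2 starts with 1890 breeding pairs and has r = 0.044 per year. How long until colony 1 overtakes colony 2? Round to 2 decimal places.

52.27 years

Set 60·e^(0.11t) = 1890·e^(0.044t).
e^((0.11 − 0.044)t) = 1890/60 → e^(0.066·t) = 31.5.
0.066·t = ln(31.5) = 3.45, so t = 3.45/0.066 = 52.273.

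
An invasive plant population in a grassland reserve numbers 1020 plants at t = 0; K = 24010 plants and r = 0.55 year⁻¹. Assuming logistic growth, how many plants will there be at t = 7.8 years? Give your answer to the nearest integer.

18344 plants

A = (K − N₀)/N₀ = (24010 − 1020)/1020 = 22.539.
N(t) = K/(1 + A·e^(−rt)) = 24010/(1 + 22.539×e^(−0.55×7.8)).
e^(−4.29) = 0.013705; denominator = 1 + 22.539×0.013705 = 1.3089.
N = 24010/1.3089 = 18343.7.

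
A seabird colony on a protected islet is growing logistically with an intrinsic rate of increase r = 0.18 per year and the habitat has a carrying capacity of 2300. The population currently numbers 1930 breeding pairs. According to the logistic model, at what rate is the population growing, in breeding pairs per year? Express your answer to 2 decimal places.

55.89 breeding pairs per year

dN/dt = rN(1 − N/K) = 0.18 × 1930 × (1 − 1930/2300).
1 − 1930/2300 = 0.16087; dN/dt = 0.18 × 1930 × 0.16087 = 55.886.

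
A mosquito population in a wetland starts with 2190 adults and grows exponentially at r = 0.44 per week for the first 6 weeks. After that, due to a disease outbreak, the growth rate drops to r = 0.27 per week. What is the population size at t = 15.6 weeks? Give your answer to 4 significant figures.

409900 adults

Phase 1: N(6) = 2190·e^(0.44×6) = 2190·e^2.64 = 30688.9.
Phase 2 runs for 15.6 − 6 = 9.6 weeks at r = 0.27.
N(15.6) = 30688.9·e^(0.27×9.6) = 30688.9·e^2.592 = 409895.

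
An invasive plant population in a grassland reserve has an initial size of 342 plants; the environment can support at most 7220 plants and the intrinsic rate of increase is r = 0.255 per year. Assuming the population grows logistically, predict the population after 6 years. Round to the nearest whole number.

A = (K − N₀)/N₀ = (7220 − 342)/342 = 20.111.
N(t) = K/(1 + A·e^(−rt)) = 7220/(1 + 20.111×e^(−0.255×6)).
e^(−1.53) = 0.21654; denominator = 1 + 20.111×0.21654 = 5.3548.
N = 7220/5.3548 = 1348.33.

1348 plants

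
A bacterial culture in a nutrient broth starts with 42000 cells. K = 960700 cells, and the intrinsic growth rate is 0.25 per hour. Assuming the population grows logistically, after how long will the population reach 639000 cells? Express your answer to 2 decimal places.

A = (K − N₀)/N₀ = (960700 − 42000)/42000 = 21.874.
Solve 960700/(1 + 21.874·e^(−0.25t)) = 639000: 1 + 21.874·e^(−0.25t) = 1.5034, so e^(−0.25t) = 0.0230158.
−0.25·t = ln(0.0230158) = -3.7716, so t = 3.7716/0.25 = 15.086.

15.09 hours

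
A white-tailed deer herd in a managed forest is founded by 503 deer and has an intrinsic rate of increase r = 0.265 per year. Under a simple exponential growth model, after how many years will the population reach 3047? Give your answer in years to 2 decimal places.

6.80 years

Set N₀·e^(rt) = 3047: e^(0.265·t) = 3047/503 = 6.0577.
0.265·t = ln(6.0577) = 1.8013, so t = 1.8013/0.265 = 6.7974.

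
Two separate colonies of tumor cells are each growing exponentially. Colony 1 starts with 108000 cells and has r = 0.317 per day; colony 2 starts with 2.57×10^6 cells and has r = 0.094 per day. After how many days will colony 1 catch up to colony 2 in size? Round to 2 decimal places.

Set 108000·e^(0.317t) = 2.57×10^6·e^(0.094t).
e^((0.317 − 0.094)t) = 2.57×10^6/108000 → e^(0.223·t) = 23.796.
0.223·t = ln(23.796) = 3.1695, so t = 3.1695/0.223 = 14.213.

14.21 days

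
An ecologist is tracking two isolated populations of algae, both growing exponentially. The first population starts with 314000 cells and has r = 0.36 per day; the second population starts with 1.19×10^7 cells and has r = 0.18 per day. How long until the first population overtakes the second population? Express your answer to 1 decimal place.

Set 314000·e^(0.36t) = 1.19×10^7·e^(0.18t).
e^((0.36 − 0.18)t) = 1.19×10^7/314000 → e^(0.18·t) = 37.898.
0.18·t = ln(37.898) = 3.6349, so t = 3.6349/0.18 = 20.194.

20.2 days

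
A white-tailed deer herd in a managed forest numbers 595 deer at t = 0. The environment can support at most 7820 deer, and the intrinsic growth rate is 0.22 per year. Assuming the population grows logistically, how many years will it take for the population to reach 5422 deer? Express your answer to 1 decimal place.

A = (K − N₀)/N₀ = (7820 − 595)/595 = 12.143.
Solve 7820/(1 + 12.143·e^(−0.22t)) = 5422: 1 + 12.143·e^(−0.22t) = 1.4423, so e^(−0.22t) = 0.0364224.
−0.22·t = ln(0.0364224) = -3.3126, so t = 3.3126/0.22 = 15.057.

15.1 years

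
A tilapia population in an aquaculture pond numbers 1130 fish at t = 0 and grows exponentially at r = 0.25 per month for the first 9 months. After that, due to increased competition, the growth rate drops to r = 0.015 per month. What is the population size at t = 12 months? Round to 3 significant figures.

Phase 1: N(9) = 1130·e^(0.25×9) = 1130·e^2.25 = 10721.1.
Phase 2 runs for 12 − 9 = 3 months at r = 0.015.
N(12) = 10721.1·e^(0.015×3) = 10721.1·e^0.045 = 11214.6.

11200 fish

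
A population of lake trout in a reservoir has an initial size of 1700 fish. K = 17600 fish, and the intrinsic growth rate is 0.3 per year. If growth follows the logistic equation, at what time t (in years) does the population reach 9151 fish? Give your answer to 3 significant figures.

A = (K − N₀)/N₀ = (17600 − 1700)/1700 = 9.3529.
Solve 17600/(1 + 9.3529·e^(−0.3t)) = 9151: 1 + 9.3529·e^(−0.3t) = 1.9233, so e^(−0.3t) = 0.0987162.
−0.3·t = ln(0.0987162) = -2.3155, so t = 2.3155/0.3 = 7.7184.

7.72 years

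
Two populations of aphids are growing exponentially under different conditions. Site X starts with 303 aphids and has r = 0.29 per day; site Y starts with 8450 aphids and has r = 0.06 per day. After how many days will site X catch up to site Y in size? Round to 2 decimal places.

14.47 days

Set 303·e^(0.29t) = 8450·e^(0.06t).
e^((0.29 − 0.06)t) = 8450/303 → e^(0.23·t) = 27.888.
0.23·t = ln(27.888) = 3.3282, so t = 3.3282/0.23 = 14.47.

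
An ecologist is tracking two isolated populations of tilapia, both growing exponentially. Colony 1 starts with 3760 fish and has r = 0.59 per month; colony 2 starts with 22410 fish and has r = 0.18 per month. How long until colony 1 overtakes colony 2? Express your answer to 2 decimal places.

4.35 months

Set 3760·e^(0.59t) = 22410·e^(0.18t).
e^((0.59 − 0.18)t) = 22410/3760 → e^(0.41·t) = 5.9601.
0.41·t = ln(5.9601) = 1.7851, so t = 1.7851/0.41 = 4.3539.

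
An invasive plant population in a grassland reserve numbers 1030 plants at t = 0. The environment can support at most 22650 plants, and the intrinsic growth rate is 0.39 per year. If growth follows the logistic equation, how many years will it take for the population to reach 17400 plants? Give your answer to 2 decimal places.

A = (K − N₀)/N₀ = (22650 − 1030)/1030 = 20.99.
Solve 22650/(1 + 20.99·e^(−0.39t)) = 17400: 1 + 20.99·e^(−0.39t) = 1.3017, so e^(−0.39t) = 0.0143745.
−0.39·t = ln(0.0143745) = -4.2423, so t = 4.2423/0.39 = 10.878.

10.88 years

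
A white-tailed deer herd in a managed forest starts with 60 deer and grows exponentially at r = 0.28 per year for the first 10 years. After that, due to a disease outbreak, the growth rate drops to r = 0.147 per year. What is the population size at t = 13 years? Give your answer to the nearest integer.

1534 deer

Phase 1: N(10) = 60·e^(0.28×10) = 60·e^2.8 = 986.679.
Phase 2 runs for 13 − 10 = 3 years at r = 0.147.
N(13) = 986.679·e^(0.147×3) = 986.679·e^0.441 = 1533.56.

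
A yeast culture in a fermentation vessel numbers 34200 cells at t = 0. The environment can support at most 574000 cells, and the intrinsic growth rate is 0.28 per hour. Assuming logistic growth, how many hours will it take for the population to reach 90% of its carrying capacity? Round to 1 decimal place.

17.7 hours

A = (K − N₀)/N₀ = (574000 − 34200)/34200 = 15.784.
Solve 574000/(1 + 15.784·e^(−0.28t)) = 516600: 1 + 15.784·e^(−0.28t) = 1.1111, so e^(−0.28t) = 0.00703964.
−0.28·t = ln(0.00703964) = -4.9562, so t = 4.9562/0.28 = 17.701.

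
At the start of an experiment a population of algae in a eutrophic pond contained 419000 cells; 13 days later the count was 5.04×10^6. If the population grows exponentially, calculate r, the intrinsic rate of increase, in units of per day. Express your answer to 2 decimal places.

0.19 per day

From N(t) = N₀·e^(rt): e^(r·13) = 5.04×10^6/419000 = 12.029.
r·13 = ln(12.029) = 2.4873, so r = 2.4873/13 = 0.19133.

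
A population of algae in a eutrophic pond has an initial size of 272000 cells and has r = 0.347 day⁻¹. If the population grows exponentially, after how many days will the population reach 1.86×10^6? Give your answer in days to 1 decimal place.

5.5 days

Set N₀·e^(rt) = 1.86×10^6: e^(0.347·t) = 1.86×10^6/272000 = 6.8382.
0.347·t = ln(6.8382) = 1.9225, so t = 1.9225/0.347 = 5.5404.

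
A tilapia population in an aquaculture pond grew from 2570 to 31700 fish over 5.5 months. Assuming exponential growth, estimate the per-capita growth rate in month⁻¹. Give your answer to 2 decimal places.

0.46 per month

From N(t) = N₀·e^(rt): e^(r·5.5) = 31700/2570 = 12.335.
r·5.5 = ln(12.335) = 2.5124, so r = 2.5124/5.5 = 0.4568.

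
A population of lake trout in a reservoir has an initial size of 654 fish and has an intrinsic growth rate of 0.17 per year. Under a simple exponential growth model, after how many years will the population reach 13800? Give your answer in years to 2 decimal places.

Set N₀·e^(rt) = 13800: e^(0.17·t) = 13800/654 = 21.101.
0.17·t = ln(21.101) = 3.0493, so t = 3.0493/0.17 = 17.937.

17.94 years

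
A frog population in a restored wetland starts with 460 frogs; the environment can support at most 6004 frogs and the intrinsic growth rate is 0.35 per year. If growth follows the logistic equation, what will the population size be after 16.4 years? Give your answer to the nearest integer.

A = (K − N₀)/N₀ = (6004 − 460)/460 = 12.052.
N(t) = K/(1 + A·e^(−rt)) = 6004/(1 + 12.052×e^(−0.35×16.4)).
e^(−5.74) = 0.0032148; denominator = 1 + 12.052×0.0032148 = 1.0387.
N = 6004/1.0387 = 5780.05.

5780 frogs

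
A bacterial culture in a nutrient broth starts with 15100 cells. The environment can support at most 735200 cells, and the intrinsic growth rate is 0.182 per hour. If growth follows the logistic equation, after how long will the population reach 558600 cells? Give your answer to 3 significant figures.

27.6 hours

A = (K − N₀)/N₀ = (735200 − 15100)/15100 = 47.689.
Solve 735200/(1 + 47.689·e^(−0.182t)) = 558600: 1 + 47.689·e^(−0.182t) = 1.3161, so e^(−0.182t) = 0.0066294.
−0.182·t = ln(0.0066294) = -5.0162, so t = 5.0162/0.182 = 27.562.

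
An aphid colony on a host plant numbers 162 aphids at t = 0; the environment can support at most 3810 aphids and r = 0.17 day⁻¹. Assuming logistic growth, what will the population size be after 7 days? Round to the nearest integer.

485 aphids

A = (K − N₀)/N₀ = (3810 − 162)/162 = 22.519.
N(t) = K/(1 + A·e^(−rt)) = 3810/(1 + 22.519×e^(−0.17×7)).
e^(−1.19) = 0.30422; denominator = 1 + 22.519×0.30422 = 7.8506.
N = 3810/7.8506 = 485.312.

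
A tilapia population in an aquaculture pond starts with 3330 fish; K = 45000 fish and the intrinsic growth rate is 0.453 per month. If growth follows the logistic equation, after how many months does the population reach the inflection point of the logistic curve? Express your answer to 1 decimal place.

Logistic growth is fastest at N = K/2 = 22500.
A = (K − N₀)/N₀ = 12.514. Set K/(1 + A·e^(−rt)) = K/2 → A·e^(−rt) = 1.
e^(−0.453t) = 1/12.514 = 0.0799136, so t = ln(12.514)/0.453 = 2.5268/0.453 = 5.5779.

5.6 months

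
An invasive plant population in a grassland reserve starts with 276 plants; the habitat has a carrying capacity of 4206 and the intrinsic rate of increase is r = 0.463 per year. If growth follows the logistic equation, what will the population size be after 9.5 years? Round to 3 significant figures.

3580 plants

A = (K − N₀)/N₀ = (4206 − 276)/276 = 14.239.
N(t) = K/(1 + A·e^(−rt)) = 4206/(1 + 14.239×e^(−0.463×9.5)).
e^(−4.399) = 0.012296; denominator = 1 + 14.239×0.012296 = 1.1751.
N = 4206/1.1751 = 3579.33.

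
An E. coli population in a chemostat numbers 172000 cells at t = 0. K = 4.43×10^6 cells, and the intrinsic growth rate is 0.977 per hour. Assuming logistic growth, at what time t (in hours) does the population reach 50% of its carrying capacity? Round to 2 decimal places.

A = (K − N₀)/N₀ = (4.43×10^6 − 172000)/172000 = 24.756.
Solve 4.43×10^6/(1 + 24.756·e^(−0.977t)) = 2.215×10^6: 1 + 24.756·e^(−0.977t) = 2, so e^(−0.977t) = 0.0403946.
−0.977·t = ln(0.0403946) = -3.2091, so t = 3.2091/0.977 = 3.2846.

3.28 hours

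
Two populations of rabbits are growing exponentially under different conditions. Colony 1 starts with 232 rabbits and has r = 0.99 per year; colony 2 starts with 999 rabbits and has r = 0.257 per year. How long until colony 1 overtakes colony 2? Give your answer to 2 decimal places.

Set 232·e^(0.99t) = 999·e^(0.257t).
e^((0.99 − 0.257)t) = 999/232 → e^(0.733·t) = 4.306.
0.733·t = ln(4.306) = 1.46, so t = 1.46/0.733 = 1.9918.

1.99 years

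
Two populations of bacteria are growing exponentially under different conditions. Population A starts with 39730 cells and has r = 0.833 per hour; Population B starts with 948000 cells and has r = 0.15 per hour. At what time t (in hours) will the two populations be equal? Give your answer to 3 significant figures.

4.64 hours

Set 39730·e^(0.833t) = 948000·e^(0.15t).
e^((0.833 − 0.15)t) = 948000/39730 → e^(0.683·t) = 23.861.
0.683·t = ln(23.861) = 3.1722, so t = 3.1722/0.683 = 4.6446.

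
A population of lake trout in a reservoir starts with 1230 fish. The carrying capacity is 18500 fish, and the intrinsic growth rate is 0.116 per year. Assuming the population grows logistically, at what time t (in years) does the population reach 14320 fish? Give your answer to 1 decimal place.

33.4 years

A = (K − N₀)/N₀ = (18500 − 1230)/1230 = 14.041.
Solve 18500/(1 + 14.041·e^(−0.116t)) = 14320: 1 + 14.041·e^(−0.116t) = 1.2919, so e^(−0.116t) = 0.0207896.
−0.116·t = ln(0.0207896) = -3.8733, so t = 3.8733/0.116 = 33.391.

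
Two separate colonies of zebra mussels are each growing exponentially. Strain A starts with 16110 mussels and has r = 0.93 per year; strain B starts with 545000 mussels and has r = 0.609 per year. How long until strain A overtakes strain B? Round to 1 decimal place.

11.0 years

Set 16110·e^(0.93t) = 545000·e^(0.609t).
e^((0.93 − 0.609)t) = 545000/16110 → e^(0.321·t) = 33.83.
0.321·t = ln(33.83) = 3.5213, so t = 3.5213/0.321 = 10.97.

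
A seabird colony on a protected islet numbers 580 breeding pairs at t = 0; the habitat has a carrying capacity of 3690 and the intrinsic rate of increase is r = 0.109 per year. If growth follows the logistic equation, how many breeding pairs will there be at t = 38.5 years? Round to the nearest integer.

A = (K − N₀)/N₀ = (3690 − 580)/580 = 5.3621.
N(t) = K/(1 + A·e^(−rt)) = 3690/(1 + 5.3621×e^(−0.109×38.5)).
e^(−4.197) = 0.015048; denominator = 1 + 5.3621×0.015048 = 1.0807.
N = 3690/1.0807 = 3414.49.

3414 breeding pairs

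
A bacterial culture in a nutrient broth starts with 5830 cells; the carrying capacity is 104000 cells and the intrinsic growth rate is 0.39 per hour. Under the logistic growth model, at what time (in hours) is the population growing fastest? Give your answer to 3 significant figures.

Logistic growth is fastest at N = K/2 = 52000.
A = (K − N₀)/N₀ = 16.839. Set K/(1 + A·e^(−rt)) = K/2 → A·e^(−rt) = 1.
e^(−0.39t) = 1/16.839 = 0.0593868, so t = ln(16.839)/0.39 = 2.8237/0.39 = 7.2402.

7.24 hours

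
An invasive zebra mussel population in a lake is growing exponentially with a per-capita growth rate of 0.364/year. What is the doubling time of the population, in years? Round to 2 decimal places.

1.90 years

Doubling time t_d = ln(2)/r = 0.6931/0.364 = 1.9043.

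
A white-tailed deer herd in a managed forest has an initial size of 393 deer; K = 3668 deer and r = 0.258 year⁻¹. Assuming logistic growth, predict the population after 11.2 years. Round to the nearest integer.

2507 deer

A = (K − N₀)/N₀ = (3668 − 393)/393 = 8.3333.
N(t) = K/(1 + A·e^(−rt)) = 3668/(1 + 8.3333×e^(−0.258×11.2)).
e^(−2.89) = 0.055598; denominator = 1 + 8.3333×0.055598 = 1.4633.
N = 3668/1.4633 = 2506.63.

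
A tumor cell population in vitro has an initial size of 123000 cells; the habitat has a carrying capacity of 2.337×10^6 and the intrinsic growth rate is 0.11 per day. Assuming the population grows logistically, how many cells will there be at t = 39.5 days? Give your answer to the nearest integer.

A = (K − N₀)/N₀ = (2.337×10^6 − 123000)/123000 = 18.
N(t) = K/(1 + A·e^(−rt)) = 2.337×10^6/(1 + 18×e^(−0.11×39.5)).
e^(−4.345) = 0.012972; denominator = 1 + 18×0.012972 = 1.2335.
N = 2.337×10^6/1.2335 = 1.894629×10^6.

1894629 cells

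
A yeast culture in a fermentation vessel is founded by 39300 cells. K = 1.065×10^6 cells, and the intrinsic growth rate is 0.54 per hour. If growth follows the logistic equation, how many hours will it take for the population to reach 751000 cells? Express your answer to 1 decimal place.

7.7 hours

A = (K − N₀)/N₀ = (1.065×10^6 − 39300)/39300 = 26.099.
Solve 1.065×10^6/(1 + 26.099·e^(−0.54t)) = 751000: 1 + 26.099·e^(−0.54t) = 1.4181, so e^(−0.54t) = 0.01602.
−0.54·t = ln(0.01602) = -4.1339, so t = 4.1339/0.54 = 7.6554.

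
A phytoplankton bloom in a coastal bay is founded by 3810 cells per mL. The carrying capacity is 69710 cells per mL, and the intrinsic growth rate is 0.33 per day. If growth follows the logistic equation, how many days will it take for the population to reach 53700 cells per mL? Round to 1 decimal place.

12.3 days

A = (K − N₀)/N₀ = (69710 − 3810)/3810 = 17.297.
Solve 69710/(1 + 17.297·e^(−0.33t)) = 53700: 1 + 17.297·e^(−0.33t) = 1.2981, so e^(−0.33t) = 0.0172368.
−0.33·t = ln(0.0172368) = -4.0607, so t = 4.0607/0.33 = 12.305.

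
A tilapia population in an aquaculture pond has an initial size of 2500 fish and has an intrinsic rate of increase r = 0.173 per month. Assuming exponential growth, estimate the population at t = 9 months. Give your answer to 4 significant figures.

11860 fish

N(t) = N₀·e^(rt) = 2500 × e^(0.173×9) = 2500 × e^1.557.
e^1.557 ≈ 4.7446, so N ≈ 2500 × 4.7446 = 11861.4.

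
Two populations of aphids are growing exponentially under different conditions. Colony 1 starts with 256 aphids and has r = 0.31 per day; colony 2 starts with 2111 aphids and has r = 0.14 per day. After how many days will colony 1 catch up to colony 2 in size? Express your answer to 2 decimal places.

12.41 days

Set 256·e^(0.31t) = 2111·e^(0.14t).
e^((0.31 − 0.14)t) = 2111/256 → e^(0.17·t) = 8.2461.
0.17·t = ln(8.2461) = 2.1097, so t = 2.1097/0.17 = 12.41.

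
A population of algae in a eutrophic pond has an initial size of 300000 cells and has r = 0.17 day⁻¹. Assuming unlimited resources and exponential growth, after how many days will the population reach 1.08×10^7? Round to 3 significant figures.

Set N₀·e^(rt) = 1.08×10^7: e^(0.17·t) = 1.08×10^7/300000 = 36.
0.17·t = ln(36) = 3.5835, so t = 3.5835/0.17 = 21.08.

21.1 days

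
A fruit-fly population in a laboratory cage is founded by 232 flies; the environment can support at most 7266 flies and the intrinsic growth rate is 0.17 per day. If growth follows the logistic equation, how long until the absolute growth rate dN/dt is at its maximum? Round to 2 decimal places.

Logistic growth is fastest at N = K/2 = 3633.
A = (K − N₀)/N₀ = 30.319. Set K/(1 + A·e^(−rt)) = K/2 → A·e^(−rt) = 1.
e^(−0.17t) = 1/30.319 = 0.0329827, so t = ln(30.319)/0.17 = 3.4118/0.17 = 20.069.

20.07 days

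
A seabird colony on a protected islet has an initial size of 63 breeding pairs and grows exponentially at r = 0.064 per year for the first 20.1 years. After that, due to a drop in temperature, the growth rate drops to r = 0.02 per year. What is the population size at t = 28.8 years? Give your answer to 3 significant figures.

Phase 1: N(20.1) = 63·e^(0.064×20.1) = 63·e^1.286 = 228.043.
Phase 2 runs for 28.8 − 20.1 = 8.7 years at r = 0.02.
N(28.8) = 228.043·e^(0.02×8.7) = 228.043·e^0.174 = 271.384.

271 breeding pairs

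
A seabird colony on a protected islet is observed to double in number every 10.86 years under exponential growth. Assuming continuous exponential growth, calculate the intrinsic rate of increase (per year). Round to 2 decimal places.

r = ln(2)/t_d = 0.6931/10.86 = 0.063826.

0.06 per year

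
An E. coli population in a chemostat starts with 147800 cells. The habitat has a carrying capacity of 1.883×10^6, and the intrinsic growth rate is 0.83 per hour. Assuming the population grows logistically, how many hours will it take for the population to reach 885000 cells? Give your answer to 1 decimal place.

A = (K − N₀)/N₀ = (1.883×10^6 − 147800)/147800 = 11.74.
Solve 1.883×10^6/(1 + 11.74·e^(−0.83t)) = 885000: 1 + 11.74·e^(−0.83t) = 2.1277, so e^(−0.83t) = 0.0960533.
−0.83·t = ln(0.0960533) = -2.3429, so t = 2.3429/0.83 = 2.8227.

2.8 hours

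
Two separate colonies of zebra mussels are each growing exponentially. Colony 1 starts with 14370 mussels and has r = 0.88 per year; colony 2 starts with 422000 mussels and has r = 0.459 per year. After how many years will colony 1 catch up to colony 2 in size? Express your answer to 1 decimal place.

8.0 years

Set 14370·e^(0.88t) = 422000·e^(0.459t).
e^((0.88 − 0.459)t) = 422000/14370 → e^(0.421·t) = 29.367.
0.421·t = ln(29.367) = 3.3799, so t = 3.3799/0.421 = 8.0282.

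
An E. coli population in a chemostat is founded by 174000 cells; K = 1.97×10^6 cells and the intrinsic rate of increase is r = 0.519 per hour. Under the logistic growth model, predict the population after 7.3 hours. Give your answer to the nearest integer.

1597041 cells

A = (K − N₀)/N₀ = (1.97×10^6 − 174000)/174000 = 10.322.
N(t) = K/(1 + A·e^(−rt)) = 1.97×10^6/(1 + 10.322×e^(−0.519×7.3)).
e^(−3.789) = 0.022625; denominator = 1 + 10.322×0.022625 = 1.2335.
N = 1.97×10^6/1.2335 = 1.597041×10^6.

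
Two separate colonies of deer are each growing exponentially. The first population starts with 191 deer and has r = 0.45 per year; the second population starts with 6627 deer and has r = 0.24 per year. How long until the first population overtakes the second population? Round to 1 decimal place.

Set 191·e^(0.45t) = 6627·e^(0.24t).
e^((0.45 − 0.24)t) = 6627/191 → e^(0.21·t) = 34.696.
0.21·t = ln(34.696) = 3.5466, so t = 3.5466/0.21 = 16.889.

16.9 years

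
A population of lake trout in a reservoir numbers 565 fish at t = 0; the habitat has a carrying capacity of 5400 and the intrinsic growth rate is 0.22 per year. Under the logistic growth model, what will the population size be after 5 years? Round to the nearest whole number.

A = (K − N₀)/N₀ = (5400 − 565)/565 = 8.5575.
N(t) = K/(1 + A·e^(−rt)) = 5400/(1 + 8.5575×e^(−0.22×5)).
e^(−1.1) = 0.33287; denominator = 1 + 8.5575×0.33287 = 3.8486.
N = 5400/3.8486 = 1403.13.

1403 fish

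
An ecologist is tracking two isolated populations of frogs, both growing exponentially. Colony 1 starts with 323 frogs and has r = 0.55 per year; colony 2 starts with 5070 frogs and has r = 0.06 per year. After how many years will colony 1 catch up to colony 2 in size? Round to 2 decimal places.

5.62 years

Set 323·e^(0.55t) = 5070·e^(0.06t).
e^((0.55 − 0.06)t) = 5070/323 → e^(0.49·t) = 15.697.
0.49·t = ln(15.697) = 2.7534, so t = 2.7534/0.49 = 5.6193.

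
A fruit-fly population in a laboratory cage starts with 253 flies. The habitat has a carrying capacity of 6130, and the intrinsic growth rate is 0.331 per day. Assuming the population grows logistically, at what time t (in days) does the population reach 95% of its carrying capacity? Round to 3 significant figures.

18.4 days

A = (K − N₀)/N₀ = (6130 − 253)/253 = 23.229.
Solve 6130/(1 + 23.229·e^(−0.331t)) = 5823.5: 1 + 23.229·e^(−0.331t) = 1.0526, so e^(−0.331t) = 0.00226575.
−0.331·t = ln(0.00226575) = -6.0899, so t = 6.0899/0.331 = 18.398.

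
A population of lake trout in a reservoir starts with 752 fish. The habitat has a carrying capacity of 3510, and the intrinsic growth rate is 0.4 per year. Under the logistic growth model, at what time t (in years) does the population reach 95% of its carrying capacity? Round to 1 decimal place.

A = (K − N₀)/N₀ = (3510 − 752)/752 = 3.6676.
Solve 3510/(1 + 3.6676·e^(−0.4t)) = 3334.5: 1 + 3.6676·e^(−0.4t) = 1.0526, so e^(−0.4t) = 0.0143506.
−0.4·t = ln(0.0143506) = -4.244, so t = 4.244/0.4 = 10.61.

10.6 years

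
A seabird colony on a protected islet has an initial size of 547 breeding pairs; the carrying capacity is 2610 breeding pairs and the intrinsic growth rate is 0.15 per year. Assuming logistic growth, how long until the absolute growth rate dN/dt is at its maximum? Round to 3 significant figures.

8.85 years

Logistic growth is fastest at N = K/2 = 1305.
A = (K − N₀)/N₀ = 3.7715. Set K/(1 + A·e^(−rt)) = K/2 → A·e^(−rt) = 1.
e^(−0.15t) = 1/3.7715 = 0.265148, so t = ln(3.7715)/0.15 = 1.3275/0.15 = 8.8498.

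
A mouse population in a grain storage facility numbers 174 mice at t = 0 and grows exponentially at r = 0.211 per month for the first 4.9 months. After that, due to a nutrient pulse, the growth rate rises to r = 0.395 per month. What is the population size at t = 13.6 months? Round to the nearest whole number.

Phase 1: N(4.9) = 174·e^(0.211×4.9) = 174·e^1.034 = 489.29.
Phase 2 runs for 13.6 − 4.9 = 8.7 months at r = 0.395.
N(13.6) = 489.29·e^(0.395×8.7) = 489.29·e^3.436 = 15206.2.

15206 mice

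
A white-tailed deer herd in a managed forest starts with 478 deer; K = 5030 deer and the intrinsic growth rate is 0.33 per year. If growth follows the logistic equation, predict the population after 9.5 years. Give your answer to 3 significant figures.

3560 deer

A = (K − N₀)/N₀ = (5030 − 478)/478 = 9.523.
N(t) = K/(1 + A·e^(−rt)) = 5030/(1 + 9.523×e^(−0.33×9.5)).
e^(−3.135) = 0.0435; denominator = 1 + 9.523×0.0435 = 1.4142.
N = 5030/1.4142 = 3556.66.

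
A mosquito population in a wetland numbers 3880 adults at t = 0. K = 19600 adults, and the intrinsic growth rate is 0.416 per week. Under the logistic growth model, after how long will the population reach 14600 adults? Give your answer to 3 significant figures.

A = (K − N₀)/N₀ = (19600 − 3880)/3880 = 4.0515.
Solve 19600/(1 + 4.0515·e^(−0.416t)) = 14600: 1 + 4.0515·e^(−0.416t) = 1.3425, so e^(−0.416t) = 0.0845272.
−0.416·t = ln(0.0845272) = -2.4707, so t = 2.4707/0.416 = 5.9391.

5.94 weeks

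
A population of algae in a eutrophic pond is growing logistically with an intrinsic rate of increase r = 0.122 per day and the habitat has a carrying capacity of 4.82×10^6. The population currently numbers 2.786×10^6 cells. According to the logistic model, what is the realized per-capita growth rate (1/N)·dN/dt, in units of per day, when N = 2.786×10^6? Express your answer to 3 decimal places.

(1/N)·dN/dt = r(1 − N/K) = 0.122 × (1 − 2.786×10^6/4.82×10^6).
= 0.122 × 0.42199 = 0.051483.

0.051 per day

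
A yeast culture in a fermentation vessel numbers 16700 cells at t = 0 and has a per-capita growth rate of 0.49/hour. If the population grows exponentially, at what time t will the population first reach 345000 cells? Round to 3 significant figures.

6.18 hours

Set N₀·e^(rt) = 345000: e^(0.49·t) = 345000/16700 = 20.659.
0.49·t = ln(20.659) = 3.0281, so t = 3.0281/0.49 = 6.1799.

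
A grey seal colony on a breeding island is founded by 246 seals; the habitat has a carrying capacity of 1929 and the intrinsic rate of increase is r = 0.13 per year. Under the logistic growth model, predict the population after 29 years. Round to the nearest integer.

A = (K − N₀)/N₀ = (1929 − 246)/246 = 6.8415.
N(t) = K/(1 + A·e^(−rt)) = 1929/(1 + 6.8415×e^(−0.13×29)).
e^(−3.77) = 0.023052; denominator = 1 + 6.8415×0.023052 = 1.1577.
N = 1929/1.1577 = 1666.22.

1666 seals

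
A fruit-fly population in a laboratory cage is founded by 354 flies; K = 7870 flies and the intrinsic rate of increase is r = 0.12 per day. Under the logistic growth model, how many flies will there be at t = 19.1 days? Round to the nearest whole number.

A = (K − N₀)/N₀ = (7870 − 354)/354 = 21.232.
N(t) = K/(1 + A·e^(−rt)) = 7870/(1 + 21.232×e^(−0.12×19.1)).
e^(−2.292) = 0.10106; denominator = 1 + 21.232×0.10106 = 3.1458.
N = 7870/3.1458 = 2501.78.

2502 flies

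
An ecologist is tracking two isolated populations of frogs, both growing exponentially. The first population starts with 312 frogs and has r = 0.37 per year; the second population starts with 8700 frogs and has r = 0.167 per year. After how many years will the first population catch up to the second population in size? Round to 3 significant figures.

16.4 years

Set 312·e^(0.37t) = 8700·e^(0.167t).
e^((0.37 − 0.167)t) = 8700/312 → e^(0.203·t) = 27.885.
0.203·t = ln(27.885) = 3.3281, so t = 3.3281/0.203 = 16.394.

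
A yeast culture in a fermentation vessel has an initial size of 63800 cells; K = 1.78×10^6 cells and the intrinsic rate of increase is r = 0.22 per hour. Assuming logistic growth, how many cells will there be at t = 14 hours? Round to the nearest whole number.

795961 cells

A = (K − N₀)/N₀ = (1.78×10^6 − 63800)/63800 = 26.9.
N(t) = K/(1 + A·e^(−rt)) = 1.78×10^6/(1 + 26.9×e^(−0.22×14)).
e^(−3.08) = 0.045959; denominator = 1 + 26.9×0.045959 = 2.2363.
N = 1.78×10^6/2.2363 = 795961.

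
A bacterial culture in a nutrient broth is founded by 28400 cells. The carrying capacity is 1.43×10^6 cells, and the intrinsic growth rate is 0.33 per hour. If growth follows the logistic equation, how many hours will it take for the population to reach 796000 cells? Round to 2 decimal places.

12.50 hours

A = (K − N₀)/N₀ = (1.43×10^6 − 28400)/28400 = 49.352.
Solve 1.43×10^6/(1 + 49.352·e^(−0.33t)) = 796000: 1 + 49.352·e^(−0.33t) = 1.7965, so e^(−0.33t) = 0.0161388.
−0.33·t = ln(0.0161388) = -4.1265, so t = 4.1265/0.33 = 12.505.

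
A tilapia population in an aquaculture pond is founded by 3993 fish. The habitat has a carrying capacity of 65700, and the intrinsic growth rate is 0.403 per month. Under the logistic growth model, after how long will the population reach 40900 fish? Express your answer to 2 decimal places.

8.04 months

A = (K − N₀)/N₀ = (65700 − 3993)/3993 = 15.454.
Solve 65700/(1 + 15.454·e^(−0.403t)) = 40900: 1 + 15.454·e^(−0.403t) = 1.6064, so e^(−0.403t) = 0.0392368.
−0.403·t = ln(0.0392368) = -3.2381, so t = 3.2381/0.403 = 8.0351.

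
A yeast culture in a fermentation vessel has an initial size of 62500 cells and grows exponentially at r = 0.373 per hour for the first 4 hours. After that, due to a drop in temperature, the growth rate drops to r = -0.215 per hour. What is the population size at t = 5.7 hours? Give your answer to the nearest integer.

Phase 1: N(4) = 62500·e^(0.373×4) = 62500·e^1.492 = 277874.
Phase 2 runs for 5.7 − 4 = 1.7 hours at r = -0.215.
N(5.7) = 277874·e^(-0.215×1.7) = 277874·e^-0.3655 = 192803.

192803 cells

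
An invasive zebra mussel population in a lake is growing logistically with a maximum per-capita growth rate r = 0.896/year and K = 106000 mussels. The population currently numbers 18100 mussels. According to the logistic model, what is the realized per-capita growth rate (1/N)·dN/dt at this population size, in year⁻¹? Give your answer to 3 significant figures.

0.743 per year

(1/N)·dN/dt = r(1 − N/K) = 0.896 × (1 − 18100/106000).
= 0.896 × 0.82925 = 0.743.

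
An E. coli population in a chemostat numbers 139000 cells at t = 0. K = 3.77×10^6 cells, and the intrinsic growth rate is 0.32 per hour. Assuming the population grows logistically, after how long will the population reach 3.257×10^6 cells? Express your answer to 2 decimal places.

15.97 hours

A = (K − N₀)/N₀ = (3.77×10^6 − 139000)/139000 = 26.122.
Solve 3.77×10^6/(1 + 26.122·e^(−0.32t)) = 3.257×10^6: 1 + 26.122·e^(−0.32t) = 1.1575, so e^(−0.32t) = 0.0060296.
−0.32·t = ln(0.0060296) = -5.1111, so t = 5.1111/0.32 = 15.972.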